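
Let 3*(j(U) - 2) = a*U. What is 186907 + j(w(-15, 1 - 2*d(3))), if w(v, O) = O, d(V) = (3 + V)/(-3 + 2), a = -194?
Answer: 558205/3 ≈ 1.8607e+5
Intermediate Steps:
d(V) = -3 - V (d(V) = (3 + V)/(-1) = (3 + V)*(-1) = -3 - V)
j(U) = 2 - 194*U/3 (j(U) = 2 + (-194*U)/3 = 2 - 194*U/3)
186907 + j(w(-15, 1 - 2*d(3))) = 186907 + (2 - 194*(1 - 2*(-3 - 1*3))/3) = 186907 + (2 - 194*(1 - 2*(-3 - 3))/3) = 186907 + (2 - 194*(1 - 2*(-6))/3) = 186907 + (2 - 194*(1 + 12)/3) = 186907 + (2 - 194/3*13) = 186907 + (2 - 2522/3) = 186907 - 2516/3 = 558205/3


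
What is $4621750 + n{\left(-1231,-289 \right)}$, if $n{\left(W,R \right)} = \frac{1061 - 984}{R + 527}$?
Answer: $\frac{157139511}{34} \approx 4.6218 \cdot 10^{6}$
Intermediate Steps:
$n{\left(W,R \right)} = \frac{77}{527 + R}$
$4621750 + n{\left(-1231,-289 \right)} = 4621750 + \frac{77}{527 - 289} = 4621750 + \frac{77}{238} = 4621750 + 77 \cdot \frac{1}{238} = 4621750 + \frac{11}{34} = \frac{157139511}{34}$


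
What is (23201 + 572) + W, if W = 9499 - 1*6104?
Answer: 27168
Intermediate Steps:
W = 3395 (W = 9499 - 6104 = 3395)
(23201 + 572) + W = (23201 + 572) + 3395 = 23773 + 3395 = 27168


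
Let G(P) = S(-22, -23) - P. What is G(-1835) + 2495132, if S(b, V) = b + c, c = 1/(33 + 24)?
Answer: 142325866/57 ≈ 2.4969e+6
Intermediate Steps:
c = 1/57 ≈ 0.017544
S(b, V) = 1/57 + b (S(b, V) = b + 1/57 = 1/57 + b)
G(P) = -1253/57 - P (G(P) = (1/57 - 22) - P = -1253/57 - P)
G(-1835) + 2495132 = (-1253/57 - 1*(-1835)) + 2495132 = (-1253/57 + 1835) + 2495132 = 103342/57 + 2495132 = 142325866/57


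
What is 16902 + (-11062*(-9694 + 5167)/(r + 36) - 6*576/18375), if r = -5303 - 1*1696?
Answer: 138036353208/14216125 ≈ 9709.8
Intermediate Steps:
r = -6999 (r = -5303 - 1696 = -6999)
16902 + (-11062*(-9694 + 5167)/(r + 36) - 6*576/18375) = 16902 + (-11062*(-9694 + 5167)/(-6999 + 36) - 6*576/18375) = 16902 + (-11062/((-6963/(-4527))) - 3456*1/18375) = 16902 + (-11062/((-6963*(-1/4527))) - 1152/6125) = 16902 + (-11062/2321/1509 - 1152/6125) = 16902 + (-11062*1509/2321 - 1152/6125) = 16902 + (-16692558/2321 - 1152/6125) = 16902 - 102244591542/14216125 = 138036353208/14216125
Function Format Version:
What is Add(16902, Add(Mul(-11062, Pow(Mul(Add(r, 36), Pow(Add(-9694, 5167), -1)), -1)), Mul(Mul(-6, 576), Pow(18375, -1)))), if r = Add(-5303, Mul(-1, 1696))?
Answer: Rational(138036353208, 14216125) ≈ 9709.8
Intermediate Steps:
r = -6999 (r = Add(-5303, -1696) = -6999)
Add(16902, Add(Mul(-11062, Pow(Mul(Add(r, 36), Pow(Add(-9694, 5167), -1)), -1)), Mul(Mul(-6, 576), Pow(18375, -1)))) = Add(16902, Add(Mul(-11062, Pow(Mul(Add(-6999, 36), Pow(Add(-9694, 5167), -1)), -1)), Mul(Mul(-6, 576), Pow(18375, -1)))) = Add(16902, Add(Mul(-11062, Pow(Mul(-6963, Pow(-4527, -1)), -1)), Mul(-3456, Rational(1, 18375)))) = Add(16902, Add(Mul(-11062, Pow(Mul(-6963, Rational(-1, 4527)), -1)), Rational(-1152, 6125))) = Add(16902, Add(Mul(-11062, Pow(Rational(2321, 1509), -1)), Rational(-1152, 6125))) = Add(16902, Add(Mul(-11062, Rational(1509, 2321)), Rational(-1152, 6125))) = Add(16902, Add(Rational(-16692558, 2321), Rational(-1152, 6125))) = Add(16902, Rational(-102244591542, 14216125)) = Rational(138036353208, 14216125)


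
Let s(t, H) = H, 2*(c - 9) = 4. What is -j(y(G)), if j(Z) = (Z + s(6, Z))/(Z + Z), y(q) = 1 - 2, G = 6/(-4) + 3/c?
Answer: -1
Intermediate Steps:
c = 11 (c = 9 + (½)*4 = 9 + 2 = 11)
G = -27/22 (G = 6/(-4) + 3/11 = 6*(-¼) + 3*(1/11) = -3/2 + 3/11 = -27/22 ≈ -1.2273)
y(q) = -1
j(Z) = 1 (j(Z) = (Z + Z)/(Z + Z) = (2*Z)/((2*Z)) = (2*Z)*(1/(2*Z)) = 1)
-j(y(G)) = -1*1 = -1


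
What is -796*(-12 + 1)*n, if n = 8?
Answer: 70048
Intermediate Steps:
-796*(-12 + 1)*n = -796*(-12 + 1)*8 = -(-8756)*8 = -796*(-88) = 70048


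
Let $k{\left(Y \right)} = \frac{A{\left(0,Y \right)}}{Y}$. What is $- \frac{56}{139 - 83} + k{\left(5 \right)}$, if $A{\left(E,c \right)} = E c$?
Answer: $-1$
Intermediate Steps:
$k{\left(Y \right)} = 0$ ($k{\left(Y \right)} = \frac{0 Y}{Y} = \frac{0}{Y} = 0$)
$- \frac{56}{139 - 83} + k{\left(5 \right)} = - \frac{56}{139 - 83} + 0 = - \frac{56}{56} + 0 = \left(-56\right) \frac{1}{56} + 0 = -1 + 0 = -1$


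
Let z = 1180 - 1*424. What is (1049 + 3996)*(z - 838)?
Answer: -413690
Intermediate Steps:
z = 756 (z = 1180 - 424 = 756)
(1049 + 3996)*(z - 838) = (1049 + 3996)*(756 - 838) = 5045*(-82) = -413690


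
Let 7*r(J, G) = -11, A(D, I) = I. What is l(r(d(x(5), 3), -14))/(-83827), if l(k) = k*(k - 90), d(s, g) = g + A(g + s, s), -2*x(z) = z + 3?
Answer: -7051/4107523 ≈ -0.0017166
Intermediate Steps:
x(z) = -3/2 - z/2 (x(z) = -(z + 3)/2 = -(3 + z)/2 = -3/2 - z/2)
d(s, g) = g + s
r(J, G) = -11/7 (r(J, G) = (1/7)*(-11) = -11/7)
l(k) = k*(-90 + k)
l(r(d(x(5), 3), -14))/(-83827) = -11*(-90 - 11/7)/7/(-83827) = -11/7*(-641/7)*(-1/83827) = (7051/49)*(-1/83827) = -7051/4107523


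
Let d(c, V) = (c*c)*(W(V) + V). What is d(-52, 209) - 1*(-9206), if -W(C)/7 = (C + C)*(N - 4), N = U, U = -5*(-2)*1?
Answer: -46897082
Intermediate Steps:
U = 10 (U = 10*1 = 10)
N = 10
W(C) = -84*C (W(C) = -7*(C + C)*(10 - 4) = -7*2*C*6 = -84*C)
d(c, V) = -83*V*c² (d(c, V) = (c*c)*(-84*V + V) = c²*(-83*V) = -83*V*c²)
d(-52, 209) - 1*(-9206) = -83*209*(-52)² - 1*(-9206) = -83*209*2704 + 9206 = -46906288 + 9206 = -46897082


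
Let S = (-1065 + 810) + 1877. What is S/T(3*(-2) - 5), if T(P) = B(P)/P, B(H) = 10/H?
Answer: 98131/5 ≈ 19626.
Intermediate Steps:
S = 1622 (S = -255 + 1877 = 1622)
T(P) = 10/P² (T(P) = (10/P)/P = 10/P²)
S/T(3*(-2) - 5) = 1622/((10/(3*(-2) - 5)²)) = 1622/((10/(-6 - 5)²)) = 1622/((10/(-11)²)) = 1622/((10*(1/121))) = 1622/(10/121) = 1622*(121/10) = 98131/5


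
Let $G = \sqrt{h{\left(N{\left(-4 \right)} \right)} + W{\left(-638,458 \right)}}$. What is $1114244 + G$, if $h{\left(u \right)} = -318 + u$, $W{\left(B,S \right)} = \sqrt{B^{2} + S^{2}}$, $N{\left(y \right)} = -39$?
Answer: $1114244 + \sqrt{-357 + 2 \sqrt{154202}} \approx 1.1143 \cdot 10^{6}$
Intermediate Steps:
$G = \sqrt{-357 + 2 \sqrt{154202}}$ ($G = \sqrt{\left(-318 - 39\right) + \sqrt{\left(-638\right)^{2} + 458^{2}}} = \sqrt{-357 + \sqrt{407044 + 209764}} = \sqrt{-357 + \sqrt{616808}} = \sqrt{-357 + 2 \sqrt{154202}} \approx 20.697$)
$1114244 + G = 1114244 + \sqrt{-357 + 2 \sqrt{154202}}$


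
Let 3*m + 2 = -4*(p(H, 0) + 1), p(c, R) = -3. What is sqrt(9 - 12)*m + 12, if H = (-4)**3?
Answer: 12 + 2*I*sqrt(3) ≈ 12.0 + 3.4641*I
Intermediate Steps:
H = -64
m = 2 (m = -2/3 + (-4*(-3 + 1))/3 = -2/3 + (-4*(-2))/3 = -2/3 + (1/3)*8 = -2/3 + 8/3 = 2)
sqrt(9 - 12)*m + 12 = sqrt(9 - 12)*2 + 12 = sqrt(-3)*2 + 12 = (I*sqrt(3))*2 + 12 = 2*I*sqrt(3) + 12 = 12 + 2*I*sqrt(3)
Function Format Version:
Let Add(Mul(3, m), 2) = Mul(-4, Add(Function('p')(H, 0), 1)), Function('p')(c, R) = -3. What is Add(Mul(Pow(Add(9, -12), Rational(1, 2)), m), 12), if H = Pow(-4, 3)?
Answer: Add(12, Mul(2, I, Pow(3, Rational(1, 2)))) ≈ Add(12.000, Mul(3.4641, I))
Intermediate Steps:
H = -64
m = 2 (m = Add(Rational(-2, 3), Mul(Rational(1, 3), Mul(-4, Add(-3, 1)))) = Add(Rational(-2, 3), Mul(Rational(1, 3), Mul(-4, -2))) = Add(Rational(-2, 3), Mul(Rational(1, 3), 8)) = Add(Rational(-2, 3), Rational(8, 3)) = 2)
Add(Mul(Pow(Add(9, -12), Rational(1, 2)), m), 12) = Add(Mul(Pow(Add(9, -12), Rational(1, 2)), 2), 12) = Add(Mul(Pow(-3, Rational(1, 2)), 2), 12) = Add(Mul(Mul(I, Pow(3, Rational(1, 2))), 2), 12) = Add(Mul(2, I, Pow(3, Rational(1, 2))), 12) = Add(12, Mul(2, I, Pow(3, Rational(1, 2))))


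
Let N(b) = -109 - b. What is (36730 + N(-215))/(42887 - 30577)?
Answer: 18418/6155 ≈ 2.9924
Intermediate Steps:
(36730 + N(-215))/(42887 - 30577) = (36730 + (-109 - 1*(-215)))/(42887 - 30577) = (36730 + (-109 + 215))/12310 = (36730 + 106)*(1/12310) = 36836*(1/12310) = 18418/6155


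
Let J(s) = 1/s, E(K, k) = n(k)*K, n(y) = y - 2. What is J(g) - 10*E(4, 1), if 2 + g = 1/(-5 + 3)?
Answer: 198/5 ≈ 39.600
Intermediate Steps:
n(y) = -2 + y
E(K, k) = K*(-2 + k) (E(K, k) = (-2 + k)*K = K*(-2 + k))
g = -5/2 (g = -2 + 1/(-5 + 3) = -2 + 1/(-2) = -2 - 1/2 = -5/2 ≈ -2.5000)
J(g) - 10*E(4, 1) = 1/(-5/2) - 40*(-2 + 1) = -2/5 - 40*(-1) = -2/5 - 10*(-4) = -2/5 + 40 = 198/5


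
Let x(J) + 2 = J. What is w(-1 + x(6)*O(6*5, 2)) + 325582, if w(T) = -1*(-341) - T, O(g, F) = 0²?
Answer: 325924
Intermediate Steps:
O(g, F) = 0
x(J) = -2 + J
w(T) = 341 - T
w(-1 + x(6)*O(6*5, 2)) + 325582 = (341 - (-1 + (-2 + 6)*0)) + 325582 = (341 - (-1 + 4*0)) + 325582 = (341 - (-1 + 0)) + 325582 = (341 - 1*(-1)) + 325582 = (341 + 1) + 325582 = 342 + 325582 = 325924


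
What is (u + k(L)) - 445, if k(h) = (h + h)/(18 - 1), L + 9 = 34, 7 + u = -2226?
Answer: -45476/17 ≈ -2675.1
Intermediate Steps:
u = -2233 (u = -7 - 2226 = -2233)
L = 25 (L = -9 + 34 = 25)
k(h) = 2*h/17 (k(h) = (2*h)/17 = (2*h)*(1/17) = 2*h/17)
(u + k(L)) - 445 = (-2233 + (2/17)*25) - 445 = (-2233 + 50/17) - 445 = -37911/17 - 445 = -45476/17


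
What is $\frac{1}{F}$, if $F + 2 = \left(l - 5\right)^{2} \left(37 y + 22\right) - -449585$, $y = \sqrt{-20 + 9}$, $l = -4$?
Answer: $\frac{150455}{67943055108} - \frac{333 i \sqrt{11}}{22647685036} \approx 2.2144 \cdot 10^{-6} - 4.8766 \cdot 10^{-8} i$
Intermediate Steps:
$y = i \sqrt{11}$ ($y = \sqrt{-11} = i \sqrt{11} \approx 3.3166 i$)
$F = 451365 + 2997 i \sqrt{11}$ ($F = -2 + \left(\left(-4 - 5\right)^{2} \left(37 i \sqrt{11} + 22\right) - -449585\right) = -2 + \left(\left(-9\right)^{2} \left(37 i \sqrt{11} + 22\right) + 449585\right) = -2 + \left(81 \left(22 + 37 i \sqrt{11}\right) + 449585\right) = -2 + \left(\left(1782 + 2997 i \sqrt{11}\right) + 449585\right) = -2 + \left(451367 + 2997 i \sqrt{11}\right) = 451365 + 2997 i \sqrt{11} \approx 4.5137 \cdot 10^{5} + 9939.9 i$)
$\frac{1}{F} = \frac{1}{451365 + 2997 i \sqrt{11}}$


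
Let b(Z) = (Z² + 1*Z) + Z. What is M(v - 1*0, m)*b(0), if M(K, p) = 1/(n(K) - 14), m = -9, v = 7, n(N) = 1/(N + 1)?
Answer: 0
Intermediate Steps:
n(N) = 1/(1 + N)
b(Z) = Z² + 2*Z (b(Z) = (Z² + Z) + Z = (Z + Z²) + Z = Z² + 2*Z)
M(K, p) = 1/(-14 + 1/(1 + K)) (M(K, p) = 1/(1/(1 + K) - 14) = 1/(-14 + 1/(1 + K)))
M(v - 1*0, m)*b(0) = ((-1 - (7 - 1*0))/(13 + 14*(7 - 1*0)))*(0*(2 + 0)) = ((-1 - (7 + 0))/(13 + 14*(7 + 0)))*(0*2) = ((-1 - 1*7)/(13 + 14*7))*0 = ((-1 - 7)/(13 + 98))*0 = (-8/111)*0 = ((1/111)*(-8))*0 = -8/111*0 = 0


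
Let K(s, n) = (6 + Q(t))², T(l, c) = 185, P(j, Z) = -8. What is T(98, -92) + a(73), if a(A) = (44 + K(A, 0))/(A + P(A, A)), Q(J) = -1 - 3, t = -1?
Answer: 12073/65 ≈ 185.74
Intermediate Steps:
Q(J) = -4
K(s, n) = 4 (K(s, n) = (6 - 4)² = 2² = 4)
a(A) = 48/(-8 + A) (a(A) = (44 + 4)/(A - 8) = 48/(-8 + A))
T(98, -92) + a(73) = 185 + 48/(-8 + 73) = 185 + 48/65 = 12073/65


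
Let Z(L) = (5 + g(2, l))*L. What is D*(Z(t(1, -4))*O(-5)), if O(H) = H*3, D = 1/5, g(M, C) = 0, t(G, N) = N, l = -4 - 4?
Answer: 60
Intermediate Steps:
l = -8
D = ⅕ ≈ 0.20000
O(H) = 3*H
Z(L) = 5*L (Z(L) = (5 + 0)*L = 5*L)
D*(Z(t(1, -4))*O(-5)) = ((5*(-4))*(3*(-5)))/5 = (-20*(-15))/5 = (⅕)*300 = 60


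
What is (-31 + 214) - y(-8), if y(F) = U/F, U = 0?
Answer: 183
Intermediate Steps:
y(F) = 0 (y(F) = 0/F = 0)
(-31 + 214) - y(-8) = (-31 + 214) - 1*0 = 183 + 0 = 183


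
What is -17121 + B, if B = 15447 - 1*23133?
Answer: -24807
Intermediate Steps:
B = -7686 (B = 15447 - 23133 = -7686)
-17121 + B = -17121 - 7686 = -24807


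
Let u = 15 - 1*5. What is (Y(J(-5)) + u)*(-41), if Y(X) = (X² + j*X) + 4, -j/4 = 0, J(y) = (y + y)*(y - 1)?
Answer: -148174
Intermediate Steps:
J(y) = 2*y*(-1 + y) (J(y) = (2*y)*(-1 + y) = 2*y*(-1 + y))
j = 0 (j = -4*0 = 0)
u = 10 (u = 15 - 5 = 10)
Y(X) = 4 + X² (Y(X) = (X² + 0*X) + 4 = (X² + 0) + 4 = X² + 4 = 4 + X²)
(Y(J(-5)) + u)*(-41) = ((4 + (2*(-5)*(-1 - 5))²) + 10)*(-41) = ((4 + (2*(-5)*(-6))²) + 10)*(-41) = ((4 + 60²) + 10)*(-41) = ((4 + 3600) + 10)*(-41) = (3604 + 10)*(-41) = 3614*(-41) = -148174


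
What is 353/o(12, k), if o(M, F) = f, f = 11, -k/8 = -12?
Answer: 353/11 ≈ 32.091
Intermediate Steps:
k = 96 (k = -8*(-12) = 96)
o(M, F) = 11
353/o(12, k) = 353/11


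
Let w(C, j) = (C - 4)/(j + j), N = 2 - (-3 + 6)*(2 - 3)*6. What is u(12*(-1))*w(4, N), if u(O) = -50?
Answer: 0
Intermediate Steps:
N = 20 (N = 2 - 3*(-1)*6 = 2 - (-3)*6 = 2 - 1*(-18) = 2 + 18 = 20)
w(C, j) = (-4 + C)/(2*j) (w(C, j) = (-4 + C)/((2*j)) = (-4 + C)*(1/(2*j)) = (-4 + C)/(2*j))
u(12*(-1))*w(4, N) = -25*(-4 + 4)/20 = -25*0/20 = -50*0 = 0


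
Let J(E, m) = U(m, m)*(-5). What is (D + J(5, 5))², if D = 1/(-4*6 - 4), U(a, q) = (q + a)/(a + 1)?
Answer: 494209/7056 ≈ 70.041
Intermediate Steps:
U(a, q) = (a + q)/(1 + a)
J(E, m) = -10*m/(1 + m) (J(E, m) = ((m + m)/(1 + m))*(-5) = ((2*m)/(1 + m))*(-5) = (2*m/(1 + m))*(-5) = -10*m/(1 + m))
D = -1/28 (D = 1/(-24 - 4) = 1/(-28) = -1/28 ≈ -0.035714)
(D + J(5, 5))² = (-1/28 - 10*5/(1 + 5))² = (-1/28 - 10*5/6)² = (-1/28 - 10*5*⅙)² = (-1/28 - 25/3)² = (-703/84)² = 494209/7056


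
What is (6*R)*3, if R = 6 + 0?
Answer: 108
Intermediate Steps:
R = 6
(6*R)*3 = (6*6)*3 = 36*3 = 108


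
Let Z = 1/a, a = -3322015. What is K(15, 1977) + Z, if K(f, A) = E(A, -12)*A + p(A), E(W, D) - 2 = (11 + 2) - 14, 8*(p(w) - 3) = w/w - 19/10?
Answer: 105235455557/53152240 ≈ 1979.9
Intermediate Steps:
p(w) = 231/80 (p(w) = 3 + (w/w - 19/10)/8 = 3 + (1 - 19*⅒)/8 = 3 + (1 - 19/10)/8 = 3 + (⅛)*(-9/10) = 3 - 9/80 = 231/80)
E(W, D) = 1 (E(W, D) = 2 + ((11 + 2) - 14) = 2 + (13 - 14) = 2 - 1 = 1)
K(f, A) = 231/80 + A (K(f, A) = 1*A + 231/80 = A + 231/80 = 231/80 + A)
Z = -1/3322015 (Z = 1/(-3322015) = -1/3322015 ≈ -3.0102e-7)
K(15, 1977) + Z = (231/80 + 1977) - 1/3322015 = 158391/80 - 1/3322015 = 105235455557/53152240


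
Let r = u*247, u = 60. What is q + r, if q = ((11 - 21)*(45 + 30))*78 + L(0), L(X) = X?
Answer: -43680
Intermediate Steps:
q = -58500 (q = ((11 - 21)*(45 + 30))*78 + 0 = -10*75*78 + 0 = -750*78 + 0 = -58500 + 0 = -58500)
r = 14820 (r = 60*247 = 14820)
q + r = -58500 + 14820 = -43680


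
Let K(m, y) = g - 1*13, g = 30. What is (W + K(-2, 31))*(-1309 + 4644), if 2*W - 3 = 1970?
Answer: 6693345/2 ≈ 3.3467e+6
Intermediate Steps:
W = 1973/2 (W = 3/2 + (½)*1970 = 3/2 + 985 = 1973/2 ≈ 986.50)
K(m, y) = 17 (K(m, y) = 30 - 1*13 = 30 - 13 = 17)
(W + K(-2, 31))*(-1309 + 4644) = (1973/2 + 17)*(-1309 + 4644) = (2007/2)*3335 = 6693345/2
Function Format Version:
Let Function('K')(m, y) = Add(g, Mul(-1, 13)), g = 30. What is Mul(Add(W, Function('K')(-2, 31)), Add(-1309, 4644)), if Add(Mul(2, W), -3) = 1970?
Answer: Rational(6693345, 2) ≈ 3.3467e+6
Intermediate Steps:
W = Rational(1973, 2) (W = Add(Rational(3, 2), Mul(Rational(1, 2), 1970)) = Add(Rational(3, 2), 985) = Rational(1973, 2) ≈ 986.50)
Function('K')(m, y) = 17 (Function('K')(m, y) = Add(30, Mul(-1, 13)) = Add(30, -13) = 17)
Mul(Add(W, Function('K')(-2, 31)), Add(-1309, 4644)) = Mul(Add(Rational(1973, 2), 17), Add(-1309, 4644)) = Mul(Rational(2007, 2), 3335) = Rational(6693345, 2)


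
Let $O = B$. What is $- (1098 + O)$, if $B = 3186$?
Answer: $-4284$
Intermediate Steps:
$O = 3186$
$- (1098 + O) = - (1098 + 3186) = \left(-1\right) 4284 = -4284$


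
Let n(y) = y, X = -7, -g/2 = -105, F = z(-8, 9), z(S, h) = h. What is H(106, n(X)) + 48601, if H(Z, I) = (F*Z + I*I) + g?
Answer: 49814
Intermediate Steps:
F = 9
g = 210 (g = -2*(-105) = 210)
H(Z, I) = 210 + I² + 9*Z (H(Z, I) = (9*Z + I*I) + 210 = (9*Z + I²) + 210 = (I² + 9*Z) + 210 = 210 + I² + 9*Z)
H(106, n(X)) + 48601 = (210 + (-7)² + 9*106) + 48601 = (210 + 49 + 954) + 48601 = 1213 + 48601 = 49814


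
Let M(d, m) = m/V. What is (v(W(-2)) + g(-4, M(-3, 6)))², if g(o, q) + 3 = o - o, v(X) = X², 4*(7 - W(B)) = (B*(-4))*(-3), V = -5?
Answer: 27556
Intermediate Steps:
M(d, m) = -m/5 (M(d, m) = m/(-5) = m*(-⅕) = -m/5)
W(B) = 7 - 3*B (W(B) = 7 - B*(-4)*(-3)/4 = 7 - (-4*B)*(-3)/4 = 7 - 3*B)
g(o, q) = -3 (g(o, q) = -3 + (o - o) = -3 + 0 = -3)
(v(W(-2)) + g(-4, M(-3, 6)))² = ((7 - 3*(-2))² - 3)² = ((7 + 6)² - 3)² = (13² - 3)² = (169 - 3)² = 166² = 27556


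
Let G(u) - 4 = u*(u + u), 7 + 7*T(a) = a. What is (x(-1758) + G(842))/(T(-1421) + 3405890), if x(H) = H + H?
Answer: 707208/1702843 ≈ 0.41531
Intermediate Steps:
T(a) = -1 + a/7
x(H) = 2*H
G(u) = 4 + 2*u² (G(u) = 4 + u*(u + u) = 4 + u*(2*u) = 4 + 2*u²)
(x(-1758) + G(842))/(T(-1421) + 3405890) = (2*(-1758) + (4 + 2*842²))/((-1 + (⅐)*(-1421)) + 3405890) = (-3516 + (4 + 2*708964))/((-1 - 203) + 3405890) = (-3516 + (4 + 1417928))/(-204 + 3405890) = (-3516 + 1417932)/3405686 = 1414416*(1/3405686) = 707208/1702843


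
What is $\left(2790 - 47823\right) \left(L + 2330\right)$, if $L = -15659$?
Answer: $600244857$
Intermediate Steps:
$\left(2790 - 47823\right) \left(L + 2330\right) = \left(2790 - 47823\right) \left(-15659 + 2330\right) = \left(-45033\right) \left(-13329\right) = 600244857$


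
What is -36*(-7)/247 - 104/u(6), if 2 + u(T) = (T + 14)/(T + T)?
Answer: 77316/247 ≈ 313.02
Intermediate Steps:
u(T) = -2 + (14 + T)/(2*T) (u(T) = -2 + (T + 14)/(T + T) = -2 + (14 + T)/((2*T)) = -2 + (14 + T)*(1/(2*T)) = -2 + (14 + T)/(2*T))
-36*(-7)/247 - 104/u(6) = -36*(-7)/247 - 104/(-3/2 + 7/6) = 252*(1/247) - 104/(-3/2 + 7*(⅙)) = 252/247 - 104/(-3/2 + 7/6) = 252/247 - 104/(-⅓) = 252/247 - 104*(-3) = 252/247 + 312 = 77316/247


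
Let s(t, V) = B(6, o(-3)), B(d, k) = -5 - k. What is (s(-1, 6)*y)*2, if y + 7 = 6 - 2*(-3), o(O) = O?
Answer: -20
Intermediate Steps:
s(t, V) = -2 (s(t, V) = -5 - 1*(-3) = -5 + 3 = -2)
y = 5 (y = -7 + (6 - 2*(-3)) = -7 + (6 + 6) = -7 + 12 = 5)
(s(-1, 6)*y)*2 = -2*5*2 = -10*2 = -20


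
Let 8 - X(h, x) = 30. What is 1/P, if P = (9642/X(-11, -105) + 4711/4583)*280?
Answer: -50413/6171990160 ≈ -8.1680e-6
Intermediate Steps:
X(h, x) = -22 (X(h, x) = 8 - 1*30 = 8 - 30 = -22)
P = -6171990160/50413 (P = (9642/(-22) + 4711/4583)*280 = (9642*(-1/22) + 4711*(1/4583))*280 = (-4821/11 + 4711/4583)*280 = -22042822/50413*280 = -6171990160/50413 ≈ -1.2243e+5)
1/P = 1/(-6171990160/50413) = -50413/6171990160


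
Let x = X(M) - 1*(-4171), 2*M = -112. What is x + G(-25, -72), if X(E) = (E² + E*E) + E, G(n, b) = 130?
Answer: 10517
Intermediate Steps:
M = -56 (M = (½)*(-112) = -56)
X(E) = E + 2*E² (X(E) = (E² + E²) + E = 2*E² + E = E + 2*E²)
x = 10387 (x = -56*(1 + 2*(-56)) - 1*(-4171) = -56*(1 - 112) + 4171 = -56*(-111) + 4171 = 6216 + 4171 = 10387)
x + G(-25, -72) = 10387 + 130 = 10517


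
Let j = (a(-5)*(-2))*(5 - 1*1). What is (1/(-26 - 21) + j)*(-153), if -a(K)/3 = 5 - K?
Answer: -1725687/47 ≈ -36717.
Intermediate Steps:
a(K) = -15 + 3*K (a(K) = -3*(5 - K) = -15 + 3*K)
j = 240 (j = ((-15 + 3*(-5))*(-2))*(5 - 1*1) = ((-15 - 15)*(-2))*(5 - 1) = -30*(-2)*4 = 60*4 = 240)
(1/(-26 - 21) + j)*(-153) = (1/(-26 - 21) + 240)*(-153) = (1/(-47) + 240)*(-153) = (-1/47 + 240)*(-153) = (11279/47)*(-153) = -1725687/47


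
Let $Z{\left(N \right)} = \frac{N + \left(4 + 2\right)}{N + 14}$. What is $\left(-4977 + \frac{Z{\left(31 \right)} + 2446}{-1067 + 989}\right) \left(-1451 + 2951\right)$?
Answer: $- \frac{878968850}{117} \approx -7.5126 \cdot 10^{6}$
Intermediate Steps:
$Z{\left(N \right)} = \frac{6 + N}{14 + N}$ ($Z{\left(N \right)} = \frac{N + 6}{14 + N} = \frac{6 + N}{14 + N}$)
$\left(-4977 + \frac{Z{\left(31 \right)} + 2446}{-1067 + 989}\right) \left(-1451 + 2951\right) = \left(-4977 + \frac{\frac{6 + 31}{14 + 31} + 2446}{-1067 + 989}\right) \left(-1451 + 2951\right) = \left(-4977 + \frac{\frac{1}{45} \cdot 37 + 2446}{-78}\right) 1500 = \left(-4977 + \left(\frac{1}{45} \cdot 37 + 2446\right) \left(- \frac{1}{78}\right)\right) 1500 = \left(-4977 + \left(\frac{37}{45} + 2446\right) \left(- \frac{1}{78}\right)\right) 1500 = \left(-4977 + \frac{110107}{45} \left(- \frac{1}{78}\right)\right) 1500 = \left(-4977 - \frac{110107}{3510}\right) 1500 = \left(- \frac{17579377}{3510}\right) 1500 = - \frac{878968850}{117}$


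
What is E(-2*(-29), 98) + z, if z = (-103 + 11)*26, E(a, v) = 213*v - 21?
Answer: 18461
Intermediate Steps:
E(a, v) = -21 + 213*v
z = -2392 (z = -92*26 = -2392)
E(-2*(-29), 98) + z = (-21 + 213*98) - 2392 = (-21 + 20874) - 2392 = 20853 - 2392 = 18461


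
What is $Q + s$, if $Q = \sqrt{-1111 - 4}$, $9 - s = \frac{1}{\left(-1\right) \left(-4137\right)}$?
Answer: $\frac{37232}{4137} + i \sqrt{1115} \approx 8.9998 + 33.392 i$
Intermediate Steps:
$s = \frac{37232}{4137}$ ($s = 9 - \frac{1}{\left(-1\right) \left(-4137\right)} = 9 - \frac{1}{4137} = \frac{37232}{4137} \approx 8.9998$)
$Q = i \sqrt{1115}$ ($Q = \sqrt{-1111 - 4} = \sqrt{-1115} = i \sqrt{1115} \approx 33.392 i$)
$Q + s = i \sqrt{1115} + \frac{37232}{4137} = \frac{37232}{4137} + i \sqrt{1115}$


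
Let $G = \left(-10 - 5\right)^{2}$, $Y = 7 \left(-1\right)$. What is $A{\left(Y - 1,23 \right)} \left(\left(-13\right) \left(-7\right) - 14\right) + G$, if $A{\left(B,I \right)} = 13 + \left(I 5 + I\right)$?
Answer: $11852$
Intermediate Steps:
$Y = -7$
$G = 225$ ($G = \left(-15\right)^{2} = 225$)
$A{\left(B,I \right)} = 13 + 6 I$ ($A{\left(B,I \right)} = 13 + \left(5 I + I\right) = 13 + 6 I$)
$A{\left(Y - 1,23 \right)} \left(\left(-13\right) \left(-7\right) - 14\right) + G = \left(13 + 6 \cdot 23\right) \left(\left(-13\right) \left(-7\right) - 14\right) + 225 = \left(13 + 138\right) \left(91 - 14\right) + 225 = 151 \cdot 77 + 225 = 11627 + 225 = 11852$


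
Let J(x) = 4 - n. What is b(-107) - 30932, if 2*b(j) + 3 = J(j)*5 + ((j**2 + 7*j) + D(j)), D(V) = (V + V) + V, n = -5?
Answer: -51443/2 ≈ -25722.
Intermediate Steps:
D(V) = 3*V (D(V) = 2*V + V = 3*V)
J(x) = 9 (J(x) = 4 - 1*(-5) = 4 + 5 = 9)
b(j) = 21 + j**2/2 + 5*j (b(j) = -3/2 + (9*5 + ((j**2 + 7*j) + 3*j))/2 = -3/2 + (45 + (j**2 + 10*j))/2 = -3/2 + (45 + j**2 + 10*j)/2 = -3/2 + (45/2 + j**2/2 + 5*j) = 21 + j**2/2 + 5*j)
b(-107) - 30932 = (21 + (1/2)*(-107)**2 + 5*(-107)) - 30932 = (21 + (1/2)*11449 - 535) - 30932 = (21 + 11449/2 - 535) - 30932 = 10421/2 - 30932 = -51443/2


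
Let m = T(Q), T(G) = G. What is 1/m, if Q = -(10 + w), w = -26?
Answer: 1/16 ≈ 0.062500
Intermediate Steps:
Q = 16 (Q = -(10 - 26) = -1*(-16) = 16)
m = 16
1/m = 1/16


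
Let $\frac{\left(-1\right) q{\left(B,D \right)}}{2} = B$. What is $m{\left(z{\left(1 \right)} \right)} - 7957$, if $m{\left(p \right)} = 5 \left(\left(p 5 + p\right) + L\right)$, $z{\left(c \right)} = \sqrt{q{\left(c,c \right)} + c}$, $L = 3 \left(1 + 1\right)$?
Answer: $-7927 + 30 i \approx -7927.0 + 30.0 i$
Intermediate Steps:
$q{\left(B,D \right)} = - 2 B$
$L = 6$ ($L = 3 \cdot 2 = 6$)
$z{\left(c \right)} = \sqrt{- c}$ ($z{\left(c \right)} = \sqrt{- 2 c + c} = \sqrt{- c}$)
$m{\left(p \right)} = 30 + 30 p$ ($m{\left(p \right)} = 5 \left(\left(p 5 + p\right) + 6\right) = 5 \left(\left(5 p + p\right) + 6\right) = 5 \left(6 p + 6\right) = 5 \left(6 + 6 p\right) = 30 + 30 p$)
$m{\left(z{\left(1 \right)} \right)} - 7957 = \left(30 + 30 \sqrt{\left(-1\right) 1}\right) - 7957 = \left(30 + 30 \sqrt{-1}\right) - 7957 = \left(30 + 30 i\right) - 7957 = -7927 + 30 i$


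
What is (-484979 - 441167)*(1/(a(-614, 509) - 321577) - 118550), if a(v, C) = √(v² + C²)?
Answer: 5676992303026606261921/51705565426 + 463073*√636077/51705565426 ≈ 1.0979e+11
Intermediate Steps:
a(v, C) = √(C² + v²)
(-484979 - 441167)*(1/(a(-614, 509) - 321577) - 118550) = (-484979 - 441167)*(1/(√(509² + (-614)²) - 321577) - 118550) = -926146*(1/(√(259081 + 376996) - 321577) - 118550) = -926146*(1/(√636077 - 321577) - 118550) = -926146*(1/(-321577 + √636077) - 118550) = -926146*(-118550 + 1/(-321577 + √636077)) = 109794608300 - 926146/(-321577 + √636077)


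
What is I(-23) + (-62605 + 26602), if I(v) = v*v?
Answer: -35474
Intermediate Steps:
I(v) = v**2
I(-23) + (-62605 + 26602) = (-23)**2 + (-62605 + 26602) = 529 - 36003 = -35474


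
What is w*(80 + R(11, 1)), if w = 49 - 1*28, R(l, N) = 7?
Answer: 1827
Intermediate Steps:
w = 21 (w = 49 - 28 = 21)
w*(80 + R(11, 1)) = 21*(80 + 7) = 21*87 = 1827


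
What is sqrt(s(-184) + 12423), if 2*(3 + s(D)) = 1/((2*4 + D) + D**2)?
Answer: sqrt(3522133156210)/16840 ≈ 111.45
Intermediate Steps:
s(D) = -3 + 1/(2*(8 + D + D**2)) (s(D) = -3 + 1/(2*((2*4 + D) + D**2)) = -3 + 1/(2*((8 + D) + D**2)) = -3 + 1/(2*(8 + D + D**2)))
sqrt(s(-184) + 12423) = sqrt((-47/2 - 3*(-184) - 3*(-184)**2)/(8 - 184 + (-184)**2) + 12423) = sqrt((-47/2 + 552 - 3*33856)/(8 - 184 + 33856) + 12423) = sqrt((-47/2 + 552 - 101568)/33680 + 12423) = sqrt((1/33680)*(-202079/2) + 12423) = sqrt(-202079/67360 + 12423) = sqrt(836611201/67360) = sqrt(3522133156210)/16840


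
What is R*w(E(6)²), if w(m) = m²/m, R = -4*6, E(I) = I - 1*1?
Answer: -600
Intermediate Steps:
E(I) = -1 + I (E(I) = I - 1 = -1 + I)
R = -24
w(m) = m
R*w(E(6)²) = -24*(-1 + 6)² = -24*5² = -24*25 = -600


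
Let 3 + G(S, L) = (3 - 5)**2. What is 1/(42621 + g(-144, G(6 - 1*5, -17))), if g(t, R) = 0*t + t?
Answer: 1/42477 ≈ 2.3542e-5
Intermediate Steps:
G(S, L) = 1 (G(S, L) = -3 + (3 - 5)**2 = -3 + (-2)**2 = -3 + 4 = 1)
g(t, R) = t (g(t, R) = 0 + t = t)
1/(42621 + g(-144, G(6 - 1*5, -17))) = 1/(42621 - 144) = 1/42477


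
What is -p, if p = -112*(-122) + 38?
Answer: -13702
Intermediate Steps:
p = 13702 (p = 13664 + 38 = 13702)
-p = -1*13702 = -13702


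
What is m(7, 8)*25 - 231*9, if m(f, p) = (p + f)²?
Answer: 3546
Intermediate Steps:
m(f, p) = (f + p)²
m(7, 8)*25 - 231*9 = (7 + 8)²*25 - 231*9 = 15²*25 - 1*2079 = 225*25 - 2079 = 5625 - 2079 = 3546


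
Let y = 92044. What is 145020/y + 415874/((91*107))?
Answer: 9922691549/224058107 ≈ 44.286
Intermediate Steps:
145020/y + 415874/((91*107)) = 145020/92044 + 415874/((91*107)) = 145020*(1/92044) + 415874/9737 = 36255/23011 + 415874*(1/9737) = 36255/23011 + 415874/9737 = 9922691549/224058107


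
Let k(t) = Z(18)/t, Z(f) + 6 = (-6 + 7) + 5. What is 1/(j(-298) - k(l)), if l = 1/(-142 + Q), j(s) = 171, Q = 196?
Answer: 1/171 ≈ 0.0058480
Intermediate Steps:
l = 1/54 (l = 1/(-142 + 196) = 1/54 ≈ 0.018519)
Z(f) = 0 (Z(f) = -6 + ((-6 + 7) + 5) = -6 + (1 + 5) = -6 + 6 = 0)
k(t) = 0 (k(t) = 0/t = 0)
1/(j(-298) - k(l)) = 1/(171 - 1*0) = 1/(171 + 0) = 1/171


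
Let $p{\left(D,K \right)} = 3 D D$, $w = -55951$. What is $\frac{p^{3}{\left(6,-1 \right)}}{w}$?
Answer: $- \frac{1259712}{55951} \approx -22.515$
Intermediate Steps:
$p{\left(D,K \right)} = 3 D^{2}$
$\frac{p^{3}{\left(6,-1 \right)}}{w} = \frac{\left(3 \cdot 6^{2}\right)^{3}}{-55951} = \left(3 \cdot 36\right)^{3} \left(- \frac{1}{55951}\right) = 108^{3} \left(- \frac{1}{55951}\right) = 1259712 \left(- \frac{1}{55951}\right) = - \frac{1259712}{55951}$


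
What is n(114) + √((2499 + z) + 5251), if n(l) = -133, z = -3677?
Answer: -133 + √4073 ≈ -69.180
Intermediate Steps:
n(114) + √((2499 + z) + 5251) = -133 + √((2499 - 3677) + 5251) = -133 + √(-1178 + 5251) = -133 + √4073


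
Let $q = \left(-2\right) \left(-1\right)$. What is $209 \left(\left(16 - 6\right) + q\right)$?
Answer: $2508$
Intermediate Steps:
$q = 2$
$209 \left(\left(16 - 6\right) + q\right) = 209 \left(\left(16 - 6\right) + 2\right) = 209 \left(10 + 2\right) = 209 \cdot 12 = 2508$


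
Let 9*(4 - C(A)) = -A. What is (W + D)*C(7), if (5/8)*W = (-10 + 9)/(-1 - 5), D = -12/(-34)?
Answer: 6794/2295 ≈ 2.9604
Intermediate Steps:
D = 6/17 (D = -12*(-1/34) = 6/17 ≈ 0.35294)
C(A) = 4 + A/9 (C(A) = 4 - (-1)*A/9 = 4 + A/9)
W = 4/15 (W = 8*((-10 + 9)/(-1 - 5))/5 = 8*(-1/(-6))/5 = 8*(-1*(-1/6))/5 = (8/5)*(1/6) = 4/15 ≈ 0.26667)
(W + D)*C(7) = (4/15 + 6/17)*(4 + (1/9)*7) = 158*(4 + 7/9)/255 = (158/255)*(43/9) = 6794/2295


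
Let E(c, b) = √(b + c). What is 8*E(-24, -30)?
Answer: 24*I*√6 ≈ 58.788*I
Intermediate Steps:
8*E(-24, -30) = 8*√(-30 - 24) = 8*√(-54) = 8*(3*I*√6) = 24*I*√6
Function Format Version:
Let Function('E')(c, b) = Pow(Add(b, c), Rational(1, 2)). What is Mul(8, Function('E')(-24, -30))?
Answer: Mul(24, I, Pow(6, Rational(1, 2))) ≈ Mul(58.788, I)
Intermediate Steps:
Mul(8, Function('E')(-24, -30)) = Mul(8, Pow(Add(-30, -24), Rational(1, 2))) = Mul(8, Pow(-54, Rational(1, 2))) = Mul(8, Mul(3, I, Pow(6, Rational(1, 2)))) = Mul(24, I, Pow(6, Rational(1, 2)))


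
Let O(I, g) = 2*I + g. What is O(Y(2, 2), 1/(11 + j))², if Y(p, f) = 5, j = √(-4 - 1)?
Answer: (-11821*I + 2220*√5)/(2*(-58*I + 11*√5)) ≈ 101.75 - 0.35803*I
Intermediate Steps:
j = I*√5 (j = √(-5) = I*√5 ≈ 2.2361*I)
O(I, g) = g + 2*I
O(Y(2, 2), 1/(11 + j))² = (1/(11 + I*√5) + 2*5)² = (1/(11 + I*√5) + 10)² = (10 + 1/(11 + I*√5))²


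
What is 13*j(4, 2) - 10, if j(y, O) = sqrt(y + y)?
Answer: -10 + 26*sqrt(2) ≈ 26.770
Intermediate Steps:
j(y, O) = sqrt(2)*sqrt(y) (j(y, O) = sqrt(2*y) = sqrt(2)*sqrt(y))
13*j(4, 2) - 10 = 13*(sqrt(2)*sqrt(4)) - 10 = 13*(sqrt(2)*2) - 10 = 13*(2*sqrt(2)) - 10 = 26*sqrt(2) - 10 = -10 + 26*sqrt(2)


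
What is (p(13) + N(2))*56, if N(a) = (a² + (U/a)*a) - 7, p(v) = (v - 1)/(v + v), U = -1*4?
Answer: -4760/13 ≈ -366.15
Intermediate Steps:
U = -4
p(v) = (-1 + v)/(2*v) (p(v) = (-1 + v)/((2*v)) = (-1 + v)*(1/(2*v)) = (-1 + v)/(2*v))
N(a) = -11 + a² (N(a) = (a² + (-4/a)*a) - 7 = (a² - 4) - 7 = (-4 + a²) - 7 = -11 + a²)
(p(13) + N(2))*56 = ((½)*(-1 + 13)/13 + (-11 + 2²))*56 = ((½)*(1/13)*12 + (-11 + 4))*56 = (6/13 - 7)*56 = -85/13*56 = -4760/13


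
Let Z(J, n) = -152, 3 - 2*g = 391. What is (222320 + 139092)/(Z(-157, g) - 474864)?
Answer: -90353/118754 ≈ -0.76084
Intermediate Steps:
g = -194 (g = 3/2 - 1/2*391 = 3/2 - 391/2 = -194)
(222320 + 139092)/(Z(-157, g) - 474864) = (222320 + 139092)/(-152 - 474864) = 361412/(-475016) = 361412*(-1/475016) = -90353/118754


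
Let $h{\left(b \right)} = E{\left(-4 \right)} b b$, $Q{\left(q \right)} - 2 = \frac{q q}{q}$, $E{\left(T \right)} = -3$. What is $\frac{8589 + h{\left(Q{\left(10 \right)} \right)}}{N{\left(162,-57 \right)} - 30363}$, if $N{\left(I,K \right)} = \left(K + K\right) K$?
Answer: $- \frac{2719}{7955} \approx -0.3418$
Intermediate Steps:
$Q{\left(q \right)} = 2 + q$ ($Q{\left(q \right)} = 2 + \frac{q q}{q} = 2 + \frac{q^{2}}{q} = 2 + q$)
$N{\left(I,K \right)} = 2 K^{2}$ ($N{\left(I,K \right)} = 2 K K = 2 K^{2}$)
$h{\left(b \right)} = - 3 b^{2}$ ($h{\left(b \right)} = - 3 b b = - 3 b^{2}$)
$\frac{8589 + h{\left(Q{\left(10 \right)} \right)}}{N{\left(162,-57 \right)} - 30363} = \frac{8589 - 3 \left(2 + 10\right)^{2}}{2 \left(-57\right)^{2} - 30363} = \frac{8589 - 3 \cdot 12^{2}}{2 \cdot 3249 - 30363} = \frac{8589 - 432}{6498 - 30363} = \frac{8589 - 432}{-23865} = 8157 \left(- \frac{1}{23865}\right) = - \frac{2719}{7955}$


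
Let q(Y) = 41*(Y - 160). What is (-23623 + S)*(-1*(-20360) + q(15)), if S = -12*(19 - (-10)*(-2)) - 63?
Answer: -341260710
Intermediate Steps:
q(Y) = -6560 + 41*Y (q(Y) = 41*(-160 + Y) = -6560 + 41*Y)
S = -51 (S = -12*(19 - 1*20) - 63 = -12*(19 - 20) - 63 = -12*(-1) - 63 = 12 - 63 = -51)
(-23623 + S)*(-1*(-20360) + q(15)) = (-23623 - 51)*(-1*(-20360) + (-6560 + 41*15)) = -23674*(20360 + (-6560 + 615)) = -23674*(20360 - 5945) = -23674*14415 = -341260710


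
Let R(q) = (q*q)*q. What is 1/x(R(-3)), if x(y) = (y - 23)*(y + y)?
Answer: 1/2700 ≈ 0.00037037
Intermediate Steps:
R(q) = q³ (R(q) = q²*q = q³)
x(y) = 2*y*(-23 + y) (x(y) = (-23 + y)*(2*y) = 2*y*(-23 + y))
1/x(R(-3)) = 1/(2*(-3)³*(-23 + (-3)³)) = 1/(2*(-27)*(-23 - 27)) = 1/(2*(-27)*(-50)) = 1/2700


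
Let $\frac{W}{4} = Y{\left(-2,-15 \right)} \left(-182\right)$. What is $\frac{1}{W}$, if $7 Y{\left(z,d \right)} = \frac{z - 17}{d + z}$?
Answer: $- \frac{17}{1976} \approx -0.0086032$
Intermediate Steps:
$Y{\left(z,d \right)} = \frac{-17 + z}{7 \left(d + z\right)}$ ($Y{\left(z,d \right)} = \frac{\left(z - 17\right) \frac{1}{d + z}}{7} = \frac{\left(-17 + z\right) \frac{1}{d + z}}{7} = \frac{\frac{1}{d + z} \left(-17 + z\right)}{7} = \frac{-17 + z}{7 \left(d + z\right)}$)
$W = - \frac{1976}{17}$ ($W = 4 \frac{-17 - 2}{7 \left(-15 - 2\right)} \left(-182\right) = 4 \cdot \frac{1}{7} \frac{1}{-17} \left(-19\right) \left(-182\right) = 4 \cdot \frac{1}{7} \left(- \frac{1}{17}\right) \left(-19\right) \left(-182\right) = 4 \cdot \frac{19}{119} \left(-182\right) = 4 \left(- \frac{494}{17}\right) = - \frac{1976}{17} \approx -116.24$)
$\frac{1}{W} = \frac{1}{- \frac{1976}{17}} = - \frac{17}{1976}$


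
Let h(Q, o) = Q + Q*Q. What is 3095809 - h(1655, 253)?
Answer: 355129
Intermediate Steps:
h(Q, o) = Q + Q²
3095809 - h(1655, 253) = 3095809 - 1655*(1 + 1655) = 3095809 - 1655*1656 = 3095809 - 1*2740680 = 3095809 - 2740680 = 355129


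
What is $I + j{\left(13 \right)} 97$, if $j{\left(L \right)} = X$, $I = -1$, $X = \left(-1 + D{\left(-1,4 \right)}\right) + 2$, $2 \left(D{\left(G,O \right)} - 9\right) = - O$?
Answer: $775$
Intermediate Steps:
$D{\left(G,O \right)} = 9 - \frac{O}{2}$ ($D{\left(G,O \right)} = 9 + \frac{\left(-1\right) O}{2} = 9 - \frac{O}{2}$)
$X = 8$ ($X = \left(-1 + \left(9 - 2\right)\right) + 2 = \left(-1 + 7\right) + 2 = 6 + 2 = 8$)
$j{\left(L \right)} = 8$
$I + j{\left(13 \right)} 97 = -1 + 8 \cdot 97 = -1 + 776 = 775$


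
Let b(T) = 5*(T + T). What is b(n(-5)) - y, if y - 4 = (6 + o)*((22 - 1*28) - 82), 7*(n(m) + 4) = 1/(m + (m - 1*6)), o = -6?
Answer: -2469/56 ≈ -44.089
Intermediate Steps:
n(m) = -4 + 1/(7*(-6 + 2*m)) (n(m) = -4 + 1/(7*(m + (m - 1*6))) = -4 + 1/(7*(m + (m - 6))) = -4 + 1/(7*(m + (-6 + m))) = -4 + 1/(7*(-6 + 2*m)))
b(T) = 10*T (b(T) = 5*(2*T) = 10*T)
y = 4 (y = 4 + (6 - 6)*((22 - 1*28) - 82) = 4 + 0*((22 - 28) - 82) = 4 + 0*(-6 - 82) = 4 + 0*(-88) = 4 + 0 = 4)
b(n(-5)) - y = 10*((169 - 56*(-5))/(14*(-3 - 5))) - 1*4 = 10*((1/14)*(169 + 280)/(-8)) - 4 = 10*((1/14)*(-⅛)*449) - 4 = 10*(-449/112) - 4 = -2245/56 - 4 = -2469/56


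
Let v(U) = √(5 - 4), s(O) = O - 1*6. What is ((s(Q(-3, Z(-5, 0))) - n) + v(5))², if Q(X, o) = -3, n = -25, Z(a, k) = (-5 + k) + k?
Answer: 289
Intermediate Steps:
Z(a, k) = -5 + 2*k
s(O) = -6 + O (s(O) = O - 6 = -6 + O)
v(U) = 1 (v(U) = √1 = 1)
((s(Q(-3, Z(-5, 0))) - n) + v(5))² = (((-6 - 3) - 1*(-25)) + 1)² = ((-9 + 25) + 1)² = (16 + 1)² = 17² = 289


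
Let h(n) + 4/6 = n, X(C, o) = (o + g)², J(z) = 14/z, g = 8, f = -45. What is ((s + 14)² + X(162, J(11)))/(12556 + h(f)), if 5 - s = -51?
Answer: 139224/349327 ≈ 0.39855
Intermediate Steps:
s = 56 (s = 5 - 1*(-51) = 5 + 51 = 56)
X(C, o) = (8 + o)² (X(C, o) = (o + 8)² = (8 + o)²)
h(n) = -⅔ + n
((s + 14)² + X(162, J(11)))/(12556 + h(f)) = ((56 + 14)² + (8 + 14/11)²)/(12556 + (-⅔ - 45)) = (70² + (8 + 14*(1/11))²)/(12556 - 137/3) = (4900 + (8 + 14/11)²)/(37531/3) = (4900 + (102/11)²)*(3/37531) = (4900 + 10404/121)*(3/37531) = (603304/121)*(3/37531) = 139224/349327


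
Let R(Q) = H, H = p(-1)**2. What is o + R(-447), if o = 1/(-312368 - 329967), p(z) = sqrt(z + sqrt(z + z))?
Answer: -642336/642335 + I*sqrt(2) ≈ -1.0 + 1.4142*I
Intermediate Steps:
p(z) = sqrt(z + sqrt(2)*sqrt(z)) (p(z) = sqrt(z + sqrt(2*z)) = sqrt(z + sqrt(2)*sqrt(z)))
o = -1/642335 (o = 1/(-642335) = -1/642335 ≈ -1.5568e-6)
H = -1 + I*sqrt(2) (H = (sqrt(-1 + sqrt(2)*sqrt(-1)))**2 = (sqrt(-1 + sqrt(2)*I))**2 = (sqrt(-1 + I*sqrt(2)))**2 = -1 + I*sqrt(2) ≈ -1.0 + 1.4142*I)
R(Q) = -1 + I*sqrt(2)
o + R(-447) = -1/642335 + (-1 + I*sqrt(2)) = -642336/642335 + I*sqrt(2)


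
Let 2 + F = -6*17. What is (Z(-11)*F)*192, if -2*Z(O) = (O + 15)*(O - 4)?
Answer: -599040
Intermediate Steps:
Z(O) = -(-4 + O)*(15 + O)/2 (Z(O) = -(O + 15)*(O - 4)/2 = -(15 + O)*(-4 + O)/2 = -(-4 + O)*(15 + O)/2)
F = -104 (F = -2 - 6*17 = -2 - 102 = -104)
(Z(-11)*F)*192 = ((30 - 11/2*(-11) - 1/2*(-11)**2)*(-104))*192 = ((30 + 121/2 - 1/2*121)*(-104))*192 = ((30 + 121/2 - 121/2)*(-104))*192 = (30*(-104))*192 = -3120*192 = -599040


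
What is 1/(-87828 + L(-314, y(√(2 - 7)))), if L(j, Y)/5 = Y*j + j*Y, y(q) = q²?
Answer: -1/72128 ≈ -1.3864e-5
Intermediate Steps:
L(j, Y) = 10*Y*j (L(j, Y) = 5*(Y*j + j*Y) = 5*(Y*j + Y*j) = 5*(2*Y*j) = 10*Y*j)
1/(-87828 + L(-314, y(√(2 - 7)))) = 1/(-87828 + 10*(√(2 - 7))²*(-314)) = 1/(-87828 + 10*(√(-5))²*(-314)) = 1/(-87828 + 10*(I*√5)²*(-314)) = 1/(-87828 + 10*(-5)*(-314)) = 1/(-87828 + 15700) = 1/(-72128) = -1/72128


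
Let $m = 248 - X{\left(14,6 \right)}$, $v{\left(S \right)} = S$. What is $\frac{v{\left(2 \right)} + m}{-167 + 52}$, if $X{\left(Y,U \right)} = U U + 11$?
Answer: $- \frac{203}{115} \approx -1.7652$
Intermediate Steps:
$X{\left(Y,U \right)} = 11 + U^{2}$ ($X{\left(Y,U \right)} = U^{2} + 11 = 11 + U^{2}$)
$m = 201$ ($m = 248 - \left(11 + 6^{2}\right) = 248 - \left(11 + 36\right) = 248 - 47 = 201$)
$\frac{v{\left(2 \right)} + m}{-167 + 52} = \frac{2 + 201}{-167 + 52} = \frac{203}{-115} = 203 \left(- \frac{1}{115}\right) = - \frac{203}{115}$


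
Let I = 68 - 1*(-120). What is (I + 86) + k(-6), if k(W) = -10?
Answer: 264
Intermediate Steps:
I = 188 (I = 68 + 120 = 188)
(I + 86) + k(-6) = (188 + 86) - 10 = 274 - 10 = 264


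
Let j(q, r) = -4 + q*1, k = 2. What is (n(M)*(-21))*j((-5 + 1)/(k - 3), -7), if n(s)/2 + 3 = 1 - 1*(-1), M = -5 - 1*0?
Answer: 0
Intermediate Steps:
M = -5 (M = -5 + 0 = -5)
j(q, r) = -4 + q
n(s) = -2 (n(s) = -6 + 2*(1 - 1*(-1)) = -6 + 2*(1 + 1) = -6 + 2*2 = -6 + 4 = -2)
(n(M)*(-21))*j((-5 + 1)/(k - 3), -7) = (-2*(-21))*(-4 + (-5 + 1)/(2 - 3)) = 42*(-4 - 4/(-1)) = 42*(-4 - 4*(-1)) = 42*(-4 + 4) = 42*0 = 0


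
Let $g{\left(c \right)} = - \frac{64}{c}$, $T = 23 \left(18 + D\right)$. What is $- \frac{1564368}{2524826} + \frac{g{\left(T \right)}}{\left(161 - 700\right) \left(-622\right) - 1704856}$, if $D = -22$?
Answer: $- \frac{12319702982672}{19883480679701} \approx -0.61959$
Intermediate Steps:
$T = -92$ ($T = 23 \left(18 - 22\right) = 23 \left(-4\right) = -92$)
$- \frac{1564368}{2524826} + \frac{g{\left(T \right)}}{\left(161 - 700\right) \left(-622\right) - 1704856} = - \frac{1564368}{2524826} + \frac{\left(-64\right) \frac{1}{-92}}{\left(161 - 700\right) \left(-622\right) - 1704856} = \left(-1564368\right) \frac{1}{2524826} + \frac{\left(-64\right) \left(- \frac{1}{92}\right)}{\left(-539\right) \left(-622\right) - 1704856} = - \frac{782184}{1262413} + \frac{16}{23 \left(335258 - 1704856\right)} = - \frac{782184}{1262413} + \frac{16}{23 \left(-1369598\right)} = - \frac{782184}{1262413} + \frac{16}{23} \left(- \frac{1}{1369598}\right) = - \frac{782184}{1262413} - \frac{8}{15750377} = - \frac{12319702982672}{19883480679701}$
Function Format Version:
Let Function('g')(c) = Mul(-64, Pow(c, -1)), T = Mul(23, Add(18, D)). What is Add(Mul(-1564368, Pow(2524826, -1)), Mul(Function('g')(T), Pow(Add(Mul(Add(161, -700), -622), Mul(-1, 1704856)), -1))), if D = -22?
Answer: Rational(-12319702982672, 19883480679701) ≈ -0.61959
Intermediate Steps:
T = -92 (T = Mul(23, Add(18, -22)) = Mul(23, -4) = -92)
Add(Mul(-1564368, Pow(2524826, -1)), Mul(Function('g')(T), Pow(Add(Mul(Add(161, -700), -622), Mul(-1, 1704856)), -1))) = Add(Mul(-1564368, Pow(2524826, -1)), Mul(Mul(-64, Pow(-92, -1)), Pow(Add(Mul(Add(161, -700), -622), Mul(-1, 1704856)), -1))) = Add(Mul(-1564368, Rational(1, 2524826)), Mul(Mul(-64, Rational(-1, 92)), Pow(Add(Mul(-539, -622), -1704856), -1))) = Add(Rational(-782184, 1262413), Mul(Rational(16, 23), Pow(Add(335258, -1704856), -1))) = Add(Rational(-782184, 1262413), Mul(Rational(16, 23), Pow(-1369598, -1))) = Add(Rational(-782184, 1262413), Mul(Rational(16, 23), Rational(-1, 1369598))) = Add(Rational(-782184, 1262413), Rational(-8, 15750377)) = Rational(-12319702982672, 19883480679701)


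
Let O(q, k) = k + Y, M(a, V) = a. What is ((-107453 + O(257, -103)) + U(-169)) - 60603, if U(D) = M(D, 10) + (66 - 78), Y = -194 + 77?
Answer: -168457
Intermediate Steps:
Y = -117
U(D) = -12 + D (U(D) = D + (66 - 78) = D - 12 = -12 + D)
O(q, k) = -117 + k (O(q, k) = k - 117 = -117 + k)
((-107453 + O(257, -103)) + U(-169)) - 60603 = ((-107453 + (-117 - 103)) + (-12 - 169)) - 60603 = ((-107453 - 220) - 181) - 60603 = (-107673 - 181) - 60603 = -107854 - 60603 = -168457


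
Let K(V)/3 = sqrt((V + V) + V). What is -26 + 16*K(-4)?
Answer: -26 + 96*I*sqrt(3) ≈ -26.0 + 166.28*I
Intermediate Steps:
K(V) = 3*sqrt(3)*sqrt(V) (K(V) = 3*sqrt((V + V) + V) = 3*sqrt(2*V + V) = 3*sqrt(3*V) = 3*(sqrt(3)*sqrt(V)) = 3*sqrt(3)*sqrt(V))
-26 + 16*K(-4) = -26 + 16*(3*sqrt(3)*sqrt(-4)) = -26 + 16*(3*sqrt(3)*(2*I)) = -26 + 16*(6*I*sqrt(3)) = -26 + 96*I*sqrt(3)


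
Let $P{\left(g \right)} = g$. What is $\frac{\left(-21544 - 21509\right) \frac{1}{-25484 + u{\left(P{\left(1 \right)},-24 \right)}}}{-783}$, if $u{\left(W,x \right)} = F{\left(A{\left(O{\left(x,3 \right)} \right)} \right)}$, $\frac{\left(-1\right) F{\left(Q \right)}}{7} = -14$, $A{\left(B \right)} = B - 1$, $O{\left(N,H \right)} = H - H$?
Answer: $- \frac{14351}{6625746} \approx -0.0021659$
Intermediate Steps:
$O{\left(N,H \right)} = 0$
$A{\left(B \right)} = -1 + B$
$F{\left(Q \right)} = 98$ ($F{\left(Q \right)} = \left(-7\right) \left(-14\right) = 98$)
$u{\left(W,x \right)} = 98$
$\frac{\left(-21544 - 21509\right) \frac{1}{-25484 + u{\left(P{\left(1 \right)},-24 \right)}}}{-783} = \frac{\left(-21544 - 21509\right) \frac{1}{-25484 + 98}}{-783} = - \frac{43053}{-25386} \left(- \frac{1}{783}\right) = \left(-43053\right) \left(- \frac{1}{25386}\right) \left(- \frac{1}{783}\right) = \frac{14351}{8462} \left(- \frac{1}{783}\right) = - \frac{14351}{6625746}$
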